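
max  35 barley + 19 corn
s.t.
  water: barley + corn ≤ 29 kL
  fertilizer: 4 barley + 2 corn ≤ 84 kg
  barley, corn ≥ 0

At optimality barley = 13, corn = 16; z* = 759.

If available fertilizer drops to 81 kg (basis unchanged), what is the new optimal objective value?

At the optimum: water uses 29 of 29 (binding); fertilizer uses 84 of 84 (binding).
The binding rows give the dual system: 1·y_water + 4·y_fertilizer = 35 and 1·y_water + 2·y_fertilizer = 19.
Solving: y_water = 3, y_fertilizer = 8.
Δz = y_fertilizer·Δb = 8 × (-3) = -24, so new z* = 759 − 24 = 735.

735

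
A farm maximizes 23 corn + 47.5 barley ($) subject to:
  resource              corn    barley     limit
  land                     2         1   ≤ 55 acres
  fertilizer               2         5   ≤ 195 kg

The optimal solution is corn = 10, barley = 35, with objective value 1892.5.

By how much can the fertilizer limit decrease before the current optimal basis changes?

140

Binding constraints: land, fertilizer. The basis is B = [[2,1],[2,5]] with det 8.
Per unit decrease in fertilizer, x* moves by d = (0.125, -0.25).
The basis stays optimal until barley reaches 0; allowable decrease = 140 kg.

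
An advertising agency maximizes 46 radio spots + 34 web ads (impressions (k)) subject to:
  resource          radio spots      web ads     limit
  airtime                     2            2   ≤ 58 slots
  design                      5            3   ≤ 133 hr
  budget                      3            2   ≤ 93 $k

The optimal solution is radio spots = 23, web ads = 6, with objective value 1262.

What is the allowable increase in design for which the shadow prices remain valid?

12

Binding constraints: airtime, design. The basis is B = [[2,2],[5,3]] with det -4.
Per unit increase in design, x* moves by d = (0.5, -0.5).
The basis stays optimal until web ads reaches 0; allowable increase = 12 hr.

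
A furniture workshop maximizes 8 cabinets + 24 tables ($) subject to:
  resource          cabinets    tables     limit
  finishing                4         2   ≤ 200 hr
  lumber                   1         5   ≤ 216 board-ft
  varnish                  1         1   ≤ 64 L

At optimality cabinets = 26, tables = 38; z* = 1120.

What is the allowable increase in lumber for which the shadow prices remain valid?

104

Binding constraints: lumber, varnish. The basis is B = [[1,5],[1,1]] with det -4.
Per unit increase in lumber, x* moves by d = (-0.25, 0.25).
The basis stays optimal until cabinets reaches 0; allowable increase = 104 board-ft.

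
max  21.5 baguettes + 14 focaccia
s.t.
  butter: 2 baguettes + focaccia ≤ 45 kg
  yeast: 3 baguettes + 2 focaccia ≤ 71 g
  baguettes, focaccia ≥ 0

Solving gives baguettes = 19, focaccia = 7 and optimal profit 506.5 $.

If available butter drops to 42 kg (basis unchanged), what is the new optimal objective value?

Check each constraint at x*: butter 45/45 (tight); yeast 71/71 (tight).
From A_Bᵀ y = c: 2·y_butter + 3·y_yeast = 21.5; 1·y_butter + 2·y_yeast = 14.
→ y_butter = 1 and y_yeast = 6.5.
Δz = y_butter·Δb = 1 × (-3) = -3, so new z* = 506.5 − 3 = 503.5.

503.5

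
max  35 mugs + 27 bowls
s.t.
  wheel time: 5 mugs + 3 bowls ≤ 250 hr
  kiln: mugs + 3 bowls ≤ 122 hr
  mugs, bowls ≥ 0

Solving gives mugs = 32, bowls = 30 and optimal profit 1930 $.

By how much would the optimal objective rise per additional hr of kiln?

At the optimum: wheel time uses 250 of 250 (binding); kiln uses 122 of 122 (binding).
From A_Bᵀ y = c: 5·y_wheel time + 1·y_kiln = 35; 3·y_wheel time + 3·y_kiln = 27.
→ y_wheel time = 6.5 and y_kiln = 2.5.
Shadow price of kiln = 2.5.

2.5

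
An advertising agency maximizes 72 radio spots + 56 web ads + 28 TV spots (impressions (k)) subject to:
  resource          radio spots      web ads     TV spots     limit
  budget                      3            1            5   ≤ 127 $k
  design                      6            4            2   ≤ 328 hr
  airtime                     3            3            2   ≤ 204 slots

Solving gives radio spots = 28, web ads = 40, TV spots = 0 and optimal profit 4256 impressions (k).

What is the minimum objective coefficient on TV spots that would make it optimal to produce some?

32

Binding: design and airtime. Non-binding: budget (3 unused).
Since budget is not tight, its dual is 0.
The binding rows give the dual system: 6·y_design + 3·y_airtime = 72 and 4·y_design + 3·y_airtime = 56.
This yields shadow prices y_design = 8, y_airtime = 8.
TV spots enters the basis when its profit ≥ yᵀa₃ = 8·2 + 8·2 = 32.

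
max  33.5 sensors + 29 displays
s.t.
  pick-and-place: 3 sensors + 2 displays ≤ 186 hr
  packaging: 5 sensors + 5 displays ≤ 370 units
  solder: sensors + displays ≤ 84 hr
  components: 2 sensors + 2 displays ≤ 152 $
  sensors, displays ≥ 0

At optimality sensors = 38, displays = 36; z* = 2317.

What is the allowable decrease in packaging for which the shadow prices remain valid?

Binding constraints: pick-and-place, packaging. The basis is B = [[3,2],[5,5]] with det 5.
Per unit decrease in packaging, x* moves by d = (0.4, -0.6).
The basis stays optimal until displays reaches 0; allowable decrease = 60 units.

60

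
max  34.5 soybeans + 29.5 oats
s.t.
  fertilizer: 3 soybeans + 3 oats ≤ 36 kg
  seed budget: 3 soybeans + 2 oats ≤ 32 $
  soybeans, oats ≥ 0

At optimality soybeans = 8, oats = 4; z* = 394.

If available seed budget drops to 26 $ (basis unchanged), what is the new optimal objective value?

364

At the optimum: fertilizer uses 36 of 36 (binding); seed budget uses 32 of 32 (binding).
From A_Bᵀ y = c: 3·y_fertilizer + 3·y_seed budget = 34.5; 3·y_fertilizer + 2·y_seed budget = 29.5.
This yields shadow prices y_fertilizer = 6.5, y_seed budget = 5.
Δz = y_seed budget·Δb = 5 × (-6) = -30, so new z* = 394 − 30 = 364.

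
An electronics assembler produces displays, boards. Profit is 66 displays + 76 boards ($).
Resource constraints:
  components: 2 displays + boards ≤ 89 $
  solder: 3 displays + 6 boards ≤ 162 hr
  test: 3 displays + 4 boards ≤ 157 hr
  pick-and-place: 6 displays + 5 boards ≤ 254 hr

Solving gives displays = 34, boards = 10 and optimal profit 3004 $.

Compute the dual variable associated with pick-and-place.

8

Binding: solder and pick-and-place. Non-binding: components (11 unused), test (15 unused).
By complementary slackness, y = 0 for the non-binding constraints.
The binding rows give the dual system: 3·y_solder + 6·y_pick-and-place = 66 and 6·y_solder + 5·y_pick-and-place = 76.
This yields shadow prices y_solder = 6, y_pick-and-place = 8.
Shadow price of pick-and-place = 8.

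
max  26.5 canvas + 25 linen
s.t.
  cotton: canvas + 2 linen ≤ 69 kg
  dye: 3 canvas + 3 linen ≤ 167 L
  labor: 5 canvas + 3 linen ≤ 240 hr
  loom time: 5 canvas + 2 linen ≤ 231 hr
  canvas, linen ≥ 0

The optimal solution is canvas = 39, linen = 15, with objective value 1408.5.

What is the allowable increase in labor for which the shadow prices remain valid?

5.25

Binding constraints: cotton, labor. The basis is B = [[1,2],[5,3]] with det -7.
Per unit increase in labor, x* moves by d = (0.2857, -0.1429).
The basis stays optimal until loom time becomes binding; allowable increase = 5.25 hr.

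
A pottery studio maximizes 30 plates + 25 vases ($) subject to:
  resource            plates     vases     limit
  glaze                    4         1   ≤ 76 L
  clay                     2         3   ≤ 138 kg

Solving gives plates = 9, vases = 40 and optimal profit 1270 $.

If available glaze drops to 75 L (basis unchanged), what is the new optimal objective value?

At the optimum: glaze uses 76 of 76 (binding); clay uses 138 of 138 (binding).
From A_Bᵀ y = c: 4·y_glaze + 2·y_clay = 30; 1·y_glaze + 3·y_clay = 25.
Solving: y_glaze = 4, y_clay = 7.
Δz = y_glaze·Δb = 4 × (-1) = -4, so new z* = 1270 − 4 = 1266.

1266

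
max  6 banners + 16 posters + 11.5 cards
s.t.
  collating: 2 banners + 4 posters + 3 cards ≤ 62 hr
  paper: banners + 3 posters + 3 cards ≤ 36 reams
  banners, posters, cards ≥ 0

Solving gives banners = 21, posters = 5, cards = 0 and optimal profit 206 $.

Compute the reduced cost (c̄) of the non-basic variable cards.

Both collating and paper are binding at x*.
The binding rows give the dual system: 2·y_collating + 1·y_paper = 6 and 4·y_collating + 3·y_paper = 16.
Solving: y_collating = 1, y_paper = 4.
Reduced cost of cards: c₃ − yᵀa₃ = 11.5 − (1·3 + 4·3) = 11.5 − 15 = -3.5.

-3.5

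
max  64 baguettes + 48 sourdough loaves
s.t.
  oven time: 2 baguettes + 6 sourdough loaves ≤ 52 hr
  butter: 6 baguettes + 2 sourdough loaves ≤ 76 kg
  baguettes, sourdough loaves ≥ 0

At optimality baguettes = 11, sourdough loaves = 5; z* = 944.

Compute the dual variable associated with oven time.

5

Check each constraint at x*: oven time 52/52 (tight); butter 76/76 (tight).
From A_Bᵀ y = c: 2·y_oven time + 6·y_butter = 64; 6·y_oven time + 2·y_butter = 48.
This yields shadow prices y_oven time = 5, y_butter = 9.
Shadow price of oven time = 5.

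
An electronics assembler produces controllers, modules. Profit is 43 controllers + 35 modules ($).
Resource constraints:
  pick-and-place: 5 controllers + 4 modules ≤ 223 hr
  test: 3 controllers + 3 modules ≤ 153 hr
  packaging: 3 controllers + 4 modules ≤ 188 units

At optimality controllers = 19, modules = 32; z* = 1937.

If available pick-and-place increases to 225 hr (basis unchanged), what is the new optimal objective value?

At the optimum: pick-and-place uses 223 of 223 (binding); test uses 153 of 153 (binding); packaging uses 185 of 188 (slack = 3).
Slack constraints have shadow price 0 (complementary slackness).
Dual feasibility on the basic columns requires 5·y_pick-and-place + 3·y_test = 43, 4·y_pick-and-place + 3·y_test = 35.
This yields shadow prices y_pick-and-place = 8, y_test = 1.
Δz = y_pick-and-place·Δb = 8 × (2) = 16, so new z* = 1937 + 16 = 1953.

1953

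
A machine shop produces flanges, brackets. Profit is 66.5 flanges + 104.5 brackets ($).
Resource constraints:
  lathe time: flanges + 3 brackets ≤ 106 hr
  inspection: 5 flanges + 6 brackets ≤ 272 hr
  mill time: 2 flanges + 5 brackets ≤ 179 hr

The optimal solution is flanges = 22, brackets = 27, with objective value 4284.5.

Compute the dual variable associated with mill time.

Check each constraint at x*: lathe time 103/106 (slack 3); inspection 272/272 (tight); mill time 179/179 (tight).
Slack constraints have shadow price 0 (complementary slackness).
From A_Bᵀ y = c: 5·y_inspection + 2·y_mill time = 66.5; 6·y_inspection + 5·y_mill time = 104.5.
Solving: y_inspection = 9.5, y_mill time = 9.5.
Shadow price of mill time = 9.5.

9.5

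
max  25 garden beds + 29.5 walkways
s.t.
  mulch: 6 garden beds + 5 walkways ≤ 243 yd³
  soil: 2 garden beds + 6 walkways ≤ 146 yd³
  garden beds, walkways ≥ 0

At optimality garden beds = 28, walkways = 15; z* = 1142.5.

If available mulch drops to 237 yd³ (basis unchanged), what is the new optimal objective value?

Both mulch and soil are binding at x*.
The binding rows give the dual system: 6·y_mulch + 2·y_soil = 25 and 5·y_mulch + 6·y_soil = 29.5.
This yields shadow prices y_mulch = 3.5, y_soil = 2.
Δz = y_mulch·Δb = 3.5 × (-6) = -21, so new z* = 1142.5 − 21 = 1121.5.

1121.5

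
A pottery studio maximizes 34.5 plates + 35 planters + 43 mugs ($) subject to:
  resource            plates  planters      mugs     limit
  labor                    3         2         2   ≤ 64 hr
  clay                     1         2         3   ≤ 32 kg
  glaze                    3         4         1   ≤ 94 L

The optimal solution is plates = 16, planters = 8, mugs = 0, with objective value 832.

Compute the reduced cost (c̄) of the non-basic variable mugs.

At the optimum: labor uses 64 of 64 (binding); clay uses 32 of 32 (binding); glaze uses 80 of 94 (slack = 14).
Since glaze is not tight, its dual is 0.
Dual feasibility on the basic columns requires 3·y_labor + 1·y_clay = 34.5, 2·y_labor + 2·y_clay = 35.
This yields shadow prices y_labor = 8.5, y_clay = 9.
Reduced cost of mugs: c₃ − yᵀa₃ = 43 − (8.5·2 + 9·3) = 43 − 44 = -1.

-1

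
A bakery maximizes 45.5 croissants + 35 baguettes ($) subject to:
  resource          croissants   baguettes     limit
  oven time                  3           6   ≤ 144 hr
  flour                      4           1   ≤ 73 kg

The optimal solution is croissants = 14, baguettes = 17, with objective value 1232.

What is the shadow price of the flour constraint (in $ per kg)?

Both oven time and flour are binding at x*.
From A_Bᵀ y = c: 3·y_oven time + 4·y_flour = 45.5; 6·y_oven time + 1·y_flour = 35.
Solving: y_oven time = 4.5, y_flour = 8.
Shadow price of flour = 8.

8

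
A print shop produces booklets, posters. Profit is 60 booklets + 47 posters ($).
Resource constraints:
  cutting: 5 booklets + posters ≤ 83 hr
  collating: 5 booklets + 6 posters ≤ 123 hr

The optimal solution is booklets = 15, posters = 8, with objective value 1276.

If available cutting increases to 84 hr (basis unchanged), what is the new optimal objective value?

1281

Both cutting and collating are binding at x*.
The binding rows give the dual system: 5·y_cutting + 5·y_collating = 60 and 1·y_cutting + 6·y_collating = 47.
→ y_cutting = 5 and y_collating = 7.
Δz = y_cutting·Δb = 5 × (1) = 5, so new z* = 1276 + 5 = 1281.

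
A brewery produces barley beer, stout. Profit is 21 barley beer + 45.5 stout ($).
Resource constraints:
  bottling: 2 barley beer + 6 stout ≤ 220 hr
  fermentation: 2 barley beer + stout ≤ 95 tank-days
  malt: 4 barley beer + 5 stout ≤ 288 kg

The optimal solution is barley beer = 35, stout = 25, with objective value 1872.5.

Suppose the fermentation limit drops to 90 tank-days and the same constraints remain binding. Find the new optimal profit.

Binding: bottling and fermentation. Non-binding: malt (23 unused).
By complementary slackness, y = 0 for the non-binding constraint.
The binding rows give the dual system: 2·y_bottling + 2·y_fermentation = 21 and 6·y_bottling + 1·y_fermentation = 45.5.
This yields shadow prices y_bottling = 7, y_fermentation = 3.5.
Δz = y_fermentation·Δb = 3.5 × (-5) = -17.5, so new z* = 1872.5 − 17.5 = 1855.

1855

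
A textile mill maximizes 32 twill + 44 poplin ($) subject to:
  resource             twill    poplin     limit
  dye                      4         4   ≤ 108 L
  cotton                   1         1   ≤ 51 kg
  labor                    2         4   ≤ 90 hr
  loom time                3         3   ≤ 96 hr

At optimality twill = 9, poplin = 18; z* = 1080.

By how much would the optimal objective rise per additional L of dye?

5

At the optimum: dye uses 108 of 108 (binding); cotton uses 27 of 51 (slack = 24); labor uses 90 of 90 (binding); loom time uses 81 of 96 (slack = 15).
Slack constraints have shadow price 0 (complementary slackness).
Dual feasibility on the basic columns requires 4·y_dye + 2·y_labor = 32, 4·y_dye + 4·y_labor = 44.
Solving: y_dye = 5, y_labor = 6.
Shadow price of dye = 5.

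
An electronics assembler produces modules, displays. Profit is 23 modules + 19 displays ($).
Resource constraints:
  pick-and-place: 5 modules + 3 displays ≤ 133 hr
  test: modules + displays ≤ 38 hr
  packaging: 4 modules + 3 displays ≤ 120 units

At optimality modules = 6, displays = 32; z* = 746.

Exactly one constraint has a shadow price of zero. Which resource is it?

pick-and-place

pick-and-place: 126/133 (slack 7)
test: 38/38 (binding)
packaging: 120/120 (binding)
By complementary slackness, a constraint with positive slack has shadow price 0 → pick-and-place.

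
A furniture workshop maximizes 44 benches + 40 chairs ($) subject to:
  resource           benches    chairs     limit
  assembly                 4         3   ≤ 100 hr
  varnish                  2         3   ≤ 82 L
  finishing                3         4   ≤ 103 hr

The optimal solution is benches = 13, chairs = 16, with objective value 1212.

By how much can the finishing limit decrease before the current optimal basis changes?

Binding constraints: assembly, finishing. The basis is B = [[4,3],[3,4]] with det 7.
Per unit decrease in finishing, x* moves by d = (0.4286, -0.5714).
The basis stays optimal until chairs reaches 0; allowable decrease = 28 hr.

28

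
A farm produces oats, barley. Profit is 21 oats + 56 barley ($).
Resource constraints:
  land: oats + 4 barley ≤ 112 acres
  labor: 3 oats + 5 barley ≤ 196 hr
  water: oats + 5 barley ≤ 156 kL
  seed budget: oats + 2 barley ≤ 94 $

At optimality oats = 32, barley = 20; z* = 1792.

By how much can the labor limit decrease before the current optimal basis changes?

Binding constraints: land, labor. The basis is B = [[1,4],[3,5]] with det -7.
Per unit decrease in labor, x* moves by d = (-0.5714, 0.1429).
The basis stays optimal until oats reaches 0; allowable decrease = 56 hr.

56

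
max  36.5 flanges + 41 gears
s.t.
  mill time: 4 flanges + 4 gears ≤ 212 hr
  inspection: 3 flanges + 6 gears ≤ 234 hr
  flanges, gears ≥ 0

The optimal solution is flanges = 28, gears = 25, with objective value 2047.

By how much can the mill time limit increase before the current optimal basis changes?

Binding constraints: mill time, inspection. The basis is B = [[4,4],[3,6]] with det 12.
Per unit increase in mill time, x* moves by d = (0.5, -0.25).
The basis stays optimal until gears reaches 0; allowable increase = 100 hr.

100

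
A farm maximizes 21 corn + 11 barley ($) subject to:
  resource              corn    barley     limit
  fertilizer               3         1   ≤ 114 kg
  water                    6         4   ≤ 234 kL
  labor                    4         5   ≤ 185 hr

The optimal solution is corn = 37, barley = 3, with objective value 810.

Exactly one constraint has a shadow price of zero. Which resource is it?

fertilizer: 114/114 (binding)
water: 234/234 (binding)
labor: 163/185 (slack 22)
By complementary slackness, a constraint with positive slack has shadow price 0 → labor.

labor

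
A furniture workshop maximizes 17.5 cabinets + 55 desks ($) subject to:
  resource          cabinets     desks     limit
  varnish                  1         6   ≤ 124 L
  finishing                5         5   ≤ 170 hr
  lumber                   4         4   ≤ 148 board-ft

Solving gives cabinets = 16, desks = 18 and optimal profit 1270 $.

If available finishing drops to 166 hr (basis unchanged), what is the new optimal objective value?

Check each constraint at x*: varnish 124/124 (tight); finishing 170/170 (tight); lumber 136/148 (slack 12).
Slack constraints have shadow price 0 (complementary slackness).
Dual feasibility on the basic columns requires 1·y_varnish + 5·y_finishing = 17.5, 6·y_varnish + 5·y_finishing = 55.
This yields shadow prices y_varnish = 7.5, y_finishing = 2.
Δz = y_finishing·Δb = 2 × (-4) = -8, so new z* = 1270 − 8 = 1262.

1262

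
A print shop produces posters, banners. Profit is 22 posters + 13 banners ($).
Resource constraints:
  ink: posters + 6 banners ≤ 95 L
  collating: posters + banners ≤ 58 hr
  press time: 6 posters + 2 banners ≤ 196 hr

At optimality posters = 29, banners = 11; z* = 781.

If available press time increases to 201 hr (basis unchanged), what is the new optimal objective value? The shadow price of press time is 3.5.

Δb = 5, so new z* = 781 + (3.5)·(5) = 781 + 17.5 = 798.5.

798.5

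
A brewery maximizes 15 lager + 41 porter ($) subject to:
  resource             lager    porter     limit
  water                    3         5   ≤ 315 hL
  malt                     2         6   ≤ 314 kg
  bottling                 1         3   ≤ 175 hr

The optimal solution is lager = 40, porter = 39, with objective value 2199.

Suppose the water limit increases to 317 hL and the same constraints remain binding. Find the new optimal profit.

At the optimum: water uses 315 of 315 (binding); malt uses 314 of 314 (binding); bottling uses 157 of 175 (slack = 18).
By complementary slackness, y = 0 for the non-binding constraint.
The binding rows give the dual system: 3·y_water + 2·y_malt = 15 and 5·y_water + 6·y_malt = 41.
This yields shadow prices y_water = 1, y_malt = 6.
Δz = y_water·Δb = 1 × (2) = 2, so new z* = 2199 + 2 = 2201.

2201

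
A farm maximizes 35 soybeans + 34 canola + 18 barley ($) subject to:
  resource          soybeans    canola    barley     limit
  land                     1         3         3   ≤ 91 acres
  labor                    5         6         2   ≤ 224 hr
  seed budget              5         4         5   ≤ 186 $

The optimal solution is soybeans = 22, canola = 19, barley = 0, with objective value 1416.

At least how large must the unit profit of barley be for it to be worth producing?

At the optimum: land uses 79 of 91 (slack = 12); labor uses 224 of 224 (binding); seed budget uses 186 of 186 (binding).
By complementary slackness, y = 0 for the non-binding constraint.
The binding rows give the dual system: 5·y_labor + 5·y_seed budget = 35 and 6·y_labor + 4·y_seed budget = 34.
Solving: y_labor = 3, y_seed budget = 4.
barley enters the basis when its profit ≥ yᵀa₃ = 3·2 + 4·5 = 26.

26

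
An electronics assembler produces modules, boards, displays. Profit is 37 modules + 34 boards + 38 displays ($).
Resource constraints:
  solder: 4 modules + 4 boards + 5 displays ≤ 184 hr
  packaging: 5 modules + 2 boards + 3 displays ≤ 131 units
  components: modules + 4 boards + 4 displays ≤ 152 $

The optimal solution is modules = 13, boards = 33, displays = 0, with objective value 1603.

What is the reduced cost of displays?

At the optimum: solder uses 184 of 184 (binding); packaging uses 131 of 131 (binding); components uses 145 of 152 (slack = 7).
Slack constraints have shadow price 0 (complementary slackness).
The binding rows give the dual system: 4·y_solder + 5·y_packaging = 37 and 4·y_solder + 2·y_packaging = 34.
This yields shadow prices y_solder = 8, y_packaging = 1.
Reduced cost of displays: c₃ − yᵀa₃ = 38 − (8·5 + 1·3) = 38 − 43 = -5.

-5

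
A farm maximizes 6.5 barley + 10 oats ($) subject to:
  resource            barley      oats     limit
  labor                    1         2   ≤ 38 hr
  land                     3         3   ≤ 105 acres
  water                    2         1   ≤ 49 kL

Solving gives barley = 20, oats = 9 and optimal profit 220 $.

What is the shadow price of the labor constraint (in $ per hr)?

4.5

At the optimum: labor uses 38 of 38 (binding); land uses 87 of 105 (slack = 18); water uses 49 of 49 (binding).
By complementary slackness, y = 0 for the non-binding constraint.
From A_Bᵀ y = c: 1·y_labor + 2·y_water = 6.5; 2·y_labor + 1·y_water = 10.
→ y_labor = 4.5 and y_water = 1.
Shadow price of labor = 4.5.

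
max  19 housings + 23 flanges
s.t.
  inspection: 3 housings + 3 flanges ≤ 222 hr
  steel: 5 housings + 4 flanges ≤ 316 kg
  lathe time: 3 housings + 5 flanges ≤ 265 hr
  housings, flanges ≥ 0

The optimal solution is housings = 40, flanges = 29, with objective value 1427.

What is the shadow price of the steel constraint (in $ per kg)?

Binding: steel and lathe time. Non-binding: inspection (15 unused).
By complementary slackness, y = 0 for the non-binding constraint.
From A_Bᵀ y = c: 5·y_steel + 3·y_lathe time = 19; 4·y_steel + 5·y_lathe time = 23.
→ y_steel = 2 and y_lathe time = 3.
Shadow price of steel = 2.

2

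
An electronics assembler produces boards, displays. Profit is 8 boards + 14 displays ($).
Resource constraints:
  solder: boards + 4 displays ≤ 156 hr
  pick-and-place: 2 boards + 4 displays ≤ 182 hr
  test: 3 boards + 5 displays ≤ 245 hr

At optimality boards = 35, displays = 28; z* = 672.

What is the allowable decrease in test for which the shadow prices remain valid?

4.5

Binding constraints: pick-and-place, test. The basis is B = [[2,4],[3,5]] with det -2.
Per unit decrease in test, x* moves by d = (-2, 1).
The basis stays optimal until solder becomes binding; allowable decrease = 4.5 hr.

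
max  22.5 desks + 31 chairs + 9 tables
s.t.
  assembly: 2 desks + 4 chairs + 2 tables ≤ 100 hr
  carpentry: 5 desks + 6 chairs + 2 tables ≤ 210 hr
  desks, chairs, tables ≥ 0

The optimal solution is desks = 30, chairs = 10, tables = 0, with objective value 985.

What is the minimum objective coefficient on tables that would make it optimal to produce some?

At the optimum: assembly uses 100 of 100 (binding); carpentry uses 210 of 210 (binding).
Dual feasibility on the basic columns requires 2·y_assembly + 5·y_carpentry = 22.5, 4·y_assembly + 6·y_carpentry = 31.
→ y_assembly = 2.5 and y_carpentry = 3.5.
tables enters the basis when its profit ≥ yᵀa₃ = 2.5·2 + 3.5·2 = 12.

12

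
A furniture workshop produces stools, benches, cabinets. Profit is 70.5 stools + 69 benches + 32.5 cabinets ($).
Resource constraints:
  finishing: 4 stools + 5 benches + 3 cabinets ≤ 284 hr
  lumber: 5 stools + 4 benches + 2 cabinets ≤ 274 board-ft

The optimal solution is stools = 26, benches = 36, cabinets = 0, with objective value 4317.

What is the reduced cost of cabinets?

Check each constraint at x*: finishing 284/284 (tight); lumber 274/274 (tight).
From A_Bᵀ y = c: 4·y_finishing + 5·y_lumber = 70.5; 5·y_finishing + 4·y_lumber = 69.
→ y_finishing = 7 and y_lumber = 8.5.
Reduced cost of cabinets: c₃ − yᵀa₃ = 32.5 − (7·3 + 8.5·2) = 32.5 − 38 = -5.5.

-5.5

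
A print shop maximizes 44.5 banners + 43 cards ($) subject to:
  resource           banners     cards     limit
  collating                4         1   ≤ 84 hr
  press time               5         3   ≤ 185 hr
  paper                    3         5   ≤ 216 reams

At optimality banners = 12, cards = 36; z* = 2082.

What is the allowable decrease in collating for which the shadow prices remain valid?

40.8

Binding constraints: collating, paper. The basis is B = [[4,1],[3,5]] with det 17.
Per unit decrease in collating, x* moves by d = (-0.2941, 0.1765).
The basis stays optimal until banners reaches 0; allowable decrease = 40.8 hr.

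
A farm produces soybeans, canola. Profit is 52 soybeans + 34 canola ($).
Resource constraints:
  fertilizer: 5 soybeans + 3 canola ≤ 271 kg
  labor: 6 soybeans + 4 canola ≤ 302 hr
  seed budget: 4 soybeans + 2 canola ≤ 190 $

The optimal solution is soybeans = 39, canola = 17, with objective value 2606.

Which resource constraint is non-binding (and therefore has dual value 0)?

fertilizer

fertilizer: 246/271 (slack 25)
labor: 302/302 (binding)
seed budget: 190/190 (binding)
By complementary slackness, a constraint with positive slack has shadow price 0 → fertilizer.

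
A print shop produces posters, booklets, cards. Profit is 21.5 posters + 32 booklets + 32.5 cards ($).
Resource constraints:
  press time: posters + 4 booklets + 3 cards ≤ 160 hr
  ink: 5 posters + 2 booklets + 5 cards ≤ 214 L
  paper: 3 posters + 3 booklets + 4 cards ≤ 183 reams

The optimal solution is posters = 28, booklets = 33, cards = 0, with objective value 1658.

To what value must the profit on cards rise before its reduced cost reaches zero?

34.5

Binding: press time and paper. Non-binding: ink (8 unused).
Since ink is not tight, its dual is 0.
From A_Bᵀ y = c: 1·y_press time + 3·y_paper = 21.5; 4·y_press time + 3·y_paper = 32.
Solving: y_press time = 3.5, y_paper = 6.
cards enters the basis when its profit ≥ yᵀa₃ = 3.5·3 + 6·4 = 34.5.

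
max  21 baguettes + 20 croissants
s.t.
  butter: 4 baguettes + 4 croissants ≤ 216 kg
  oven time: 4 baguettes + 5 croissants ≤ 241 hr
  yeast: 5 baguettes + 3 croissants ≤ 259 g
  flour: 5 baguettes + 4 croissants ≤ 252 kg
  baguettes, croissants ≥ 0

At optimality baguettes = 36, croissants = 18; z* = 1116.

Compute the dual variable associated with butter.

At the optimum: butter uses 216 of 216 (binding); oven time uses 234 of 241 (slack = 7); yeast uses 234 of 259 (slack = 25); flour uses 252 of 252 (binding).
Since oven time, yeast are not tight, their duals are 0.
The binding rows give the dual system: 4·y_butter + 5·y_flour = 21 and 4·y_butter + 4·y_flour = 20.
Solving: y_butter = 4, y_flour = 1.
Shadow price of butter = 4.

4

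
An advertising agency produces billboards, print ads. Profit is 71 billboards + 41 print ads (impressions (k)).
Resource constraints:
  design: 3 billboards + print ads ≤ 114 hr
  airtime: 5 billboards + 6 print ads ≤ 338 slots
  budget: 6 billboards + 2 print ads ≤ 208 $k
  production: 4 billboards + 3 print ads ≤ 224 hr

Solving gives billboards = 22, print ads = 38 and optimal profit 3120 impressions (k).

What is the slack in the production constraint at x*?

22

production used = 4·22 + 3·38 = 202; slack = 224 − 202 = 22.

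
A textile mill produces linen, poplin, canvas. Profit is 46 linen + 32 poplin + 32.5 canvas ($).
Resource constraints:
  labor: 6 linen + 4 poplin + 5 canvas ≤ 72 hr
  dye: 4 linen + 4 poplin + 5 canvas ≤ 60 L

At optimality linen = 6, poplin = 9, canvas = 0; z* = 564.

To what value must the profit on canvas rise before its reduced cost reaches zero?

40

Check each constraint at x*: labor 72/72 (tight); dye 60/60 (tight).
From A_Bᵀ y = c: 6·y_labor + 4·y_dye = 46; 4·y_labor + 4·y_dye = 32.
This yields shadow prices y_labor = 7, y_dye = 1.
canvas enters the basis when its profit ≥ yᵀa₃ = 7·5 + 1·5 = 40.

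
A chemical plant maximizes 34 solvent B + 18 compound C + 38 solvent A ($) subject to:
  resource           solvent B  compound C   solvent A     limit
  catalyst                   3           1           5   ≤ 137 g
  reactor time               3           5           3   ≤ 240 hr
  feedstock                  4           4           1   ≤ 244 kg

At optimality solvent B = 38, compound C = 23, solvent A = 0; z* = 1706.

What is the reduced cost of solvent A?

-4.5

Check each constraint at x*: catalyst 137/137 (tight); reactor time 229/240 (slack 11); feedstock 244/244 (tight).
By complementary slackness, y = 0 for the non-binding constraint.
The binding rows give the dual system: 3·y_catalyst + 4·y_feedstock = 34 and 1·y_catalyst + 4·y_feedstock = 18.
→ y_catalyst = 8 and y_feedstock = 2.5.
Reduced cost of solvent A: c₃ − yᵀa₃ = 38 − (8·5 + 2.5·1) = 38 − 42.5 = -4.5.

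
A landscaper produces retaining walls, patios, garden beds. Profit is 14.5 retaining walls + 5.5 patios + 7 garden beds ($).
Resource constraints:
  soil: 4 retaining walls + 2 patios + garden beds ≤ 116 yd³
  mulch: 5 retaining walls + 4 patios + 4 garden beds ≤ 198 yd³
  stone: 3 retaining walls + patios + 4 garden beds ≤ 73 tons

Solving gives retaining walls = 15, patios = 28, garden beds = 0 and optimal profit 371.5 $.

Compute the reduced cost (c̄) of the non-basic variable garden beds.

At the optimum: soil uses 116 of 116 (binding); mulch uses 187 of 198 (slack = 11); stone uses 73 of 73 (binding).
Slack constraints have shadow price 0 (complementary slackness).
From A_Bᵀ y = c: 4·y_soil + 3·y_stone = 14.5; 2·y_soil + 1·y_stone = 5.5.
→ y_soil = 1 and y_stone = 3.5.
Reduced cost of garden beds: c₃ − yᵀa₃ = 7 − (1·1 + 3.5·4) = 7 − 15 = -8.

-8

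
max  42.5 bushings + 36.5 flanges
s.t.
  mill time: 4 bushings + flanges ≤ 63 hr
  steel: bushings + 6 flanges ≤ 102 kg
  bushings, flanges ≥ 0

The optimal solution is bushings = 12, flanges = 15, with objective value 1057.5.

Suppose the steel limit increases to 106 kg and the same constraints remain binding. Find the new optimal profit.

1075.5

At the optimum: mill time uses 63 of 63 (binding); steel uses 102 of 102 (binding).
The binding rows give the dual system: 4·y_mill time + 1·y_steel = 42.5 and 1·y_mill time + 6·y_steel = 36.5.
→ y_mill time = 9.5 and y_steel = 4.5.
Δz = y_steel·Δb = 4.5 × (4) = 18, so new z* = 1057.5 + 18 = 1075.5.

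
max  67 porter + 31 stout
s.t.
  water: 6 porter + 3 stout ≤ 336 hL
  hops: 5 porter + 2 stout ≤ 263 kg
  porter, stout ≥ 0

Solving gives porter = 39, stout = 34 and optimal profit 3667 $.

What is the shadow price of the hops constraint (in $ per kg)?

5

Check each constraint at x*: water 336/336 (tight); hops 263/263 (tight).
From A_Bᵀ y = c: 6·y_water + 5·y_hops = 67; 3·y_water + 2·y_hops = 31.
This yields shadow prices y_water = 7, y_hops = 5.
Shadow price of hops = 5.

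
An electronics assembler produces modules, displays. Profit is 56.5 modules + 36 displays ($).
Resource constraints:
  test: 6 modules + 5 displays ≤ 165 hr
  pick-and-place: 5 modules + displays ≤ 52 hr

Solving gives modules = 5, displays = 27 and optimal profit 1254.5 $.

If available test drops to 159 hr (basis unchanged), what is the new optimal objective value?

Check each constraint at x*: test 165/165 (tight); pick-and-place 52/52 (tight).
From A_Bᵀ y = c: 6·y_test + 5·y_pick-and-place = 56.5; 5·y_test + 1·y_pick-and-place = 36.
→ y_test = 6.5 and y_pick-and-place = 3.5.
Δz = y_test·Δb = 6.5 × (-6) = -39, so new z* = 1254.5 − 39 = 1215.5.

1215.5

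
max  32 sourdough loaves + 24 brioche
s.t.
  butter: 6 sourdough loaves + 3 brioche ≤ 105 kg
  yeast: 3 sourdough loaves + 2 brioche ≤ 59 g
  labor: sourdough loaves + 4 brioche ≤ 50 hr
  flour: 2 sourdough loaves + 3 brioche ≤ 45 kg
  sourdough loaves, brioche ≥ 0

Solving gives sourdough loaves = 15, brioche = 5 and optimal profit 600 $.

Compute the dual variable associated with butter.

4

At the optimum: butter uses 105 of 105 (binding); yeast uses 55 of 59 (slack = 4); labor uses 35 of 50 (slack = 15); flour uses 45 of 45 (binding).
By complementary slackness, y = 0 for the non-binding constraints.
Dual feasibility on the basic columns requires 6·y_butter + 2·y_flour = 32, 3·y_butter + 3·y_flour = 24.
→ y_butter = 4 and y_flour = 4.
Shadow price of butter = 4.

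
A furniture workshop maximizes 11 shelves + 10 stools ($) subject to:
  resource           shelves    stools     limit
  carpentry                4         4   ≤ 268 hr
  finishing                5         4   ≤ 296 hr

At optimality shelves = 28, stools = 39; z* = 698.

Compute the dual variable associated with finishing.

Check each constraint at x*: carpentry 268/268 (tight); finishing 296/296 (tight).
Dual feasibility on the basic columns requires 4·y_carpentry + 5·y_finishing = 11, 4·y_carpentry + 4·y_finishing = 10.
This yields shadow prices y_carpentry = 1.5, y_finishing = 1.
Shadow price of finishing = 1.

1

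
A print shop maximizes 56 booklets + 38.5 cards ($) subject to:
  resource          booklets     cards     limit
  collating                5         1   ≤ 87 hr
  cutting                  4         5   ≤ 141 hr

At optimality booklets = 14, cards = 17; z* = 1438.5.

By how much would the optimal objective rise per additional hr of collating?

At the optimum: collating uses 87 of 87 (binding); cutting uses 141 of 141 (binding).
Dual feasibility on the basic columns requires 5·y_collating + 4·y_cutting = 56, 1·y_collating + 5·y_cutting = 38.5.
This yields shadow prices y_collating = 6, y_cutting = 6.5.
Shadow price of collating = 6.

6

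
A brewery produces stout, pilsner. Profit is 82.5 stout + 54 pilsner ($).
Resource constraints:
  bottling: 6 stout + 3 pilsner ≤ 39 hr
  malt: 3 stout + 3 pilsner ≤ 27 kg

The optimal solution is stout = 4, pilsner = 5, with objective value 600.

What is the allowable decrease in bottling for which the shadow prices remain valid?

Binding constraints: bottling, malt. The basis is B = [[6,3],[3,3]] with det 9.
Per unit decrease in bottling, x* moves by d = (-0.3333, 0.3333).
The basis stays optimal until stout reaches 0; allowable decrease = 12 hr.

12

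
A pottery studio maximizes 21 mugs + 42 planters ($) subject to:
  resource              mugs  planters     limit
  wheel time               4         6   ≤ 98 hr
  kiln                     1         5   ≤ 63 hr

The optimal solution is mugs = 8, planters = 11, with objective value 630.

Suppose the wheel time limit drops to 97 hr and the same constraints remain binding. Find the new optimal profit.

625.5

Both wheel time and kiln are binding at x*.
The binding rows give the dual system: 4·y_wheel time + 1·y_kiln = 21 and 6·y_wheel time + 5·y_kiln = 42.
Solving: y_wheel time = 4.5, y_kiln = 3.
Δz = y_wheel time·Δb = 4.5 × (-1) = -4.5, so new z* = 630 − 4.5 = 625.5.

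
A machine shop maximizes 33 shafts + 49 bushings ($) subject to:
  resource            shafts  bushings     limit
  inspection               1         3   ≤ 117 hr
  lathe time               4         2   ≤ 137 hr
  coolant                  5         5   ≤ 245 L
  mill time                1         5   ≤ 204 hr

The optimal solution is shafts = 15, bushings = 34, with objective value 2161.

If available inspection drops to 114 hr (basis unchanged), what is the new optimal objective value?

Check each constraint at x*: inspection 117/117 (tight); lathe time 128/137 (slack 9); coolant 245/245 (tight); mill time 185/204 (slack 19).
Since lathe time, mill time are not tight, their duals are 0.
Dual feasibility on the basic columns requires 1·y_inspection + 5·y_coolant = 33, 3·y_inspection + 5·y_coolant = 49.
Solving: y_inspection = 8, y_coolant = 5.
Δz = y_inspection·Δb = 8 × (-3) = -24, so new z* = 2161 − 24 = 2137.

2137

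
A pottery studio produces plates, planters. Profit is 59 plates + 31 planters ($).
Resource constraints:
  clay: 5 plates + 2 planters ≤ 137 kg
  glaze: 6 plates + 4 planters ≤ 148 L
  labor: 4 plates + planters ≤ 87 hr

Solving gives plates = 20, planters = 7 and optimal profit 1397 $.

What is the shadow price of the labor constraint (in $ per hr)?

5

Check each constraint at x*: clay 114/137 (slack 23); glaze 148/148 (tight); labor 87/87 (tight).
Since clay is not tight, its dual is 0.
The binding rows give the dual system: 6·y_glaze + 4·y_labor = 59 and 4·y_glaze + 1·y_labor = 31.
→ y_glaze = 6.5 and y_labor = 5.
Shadow price of labor = 5.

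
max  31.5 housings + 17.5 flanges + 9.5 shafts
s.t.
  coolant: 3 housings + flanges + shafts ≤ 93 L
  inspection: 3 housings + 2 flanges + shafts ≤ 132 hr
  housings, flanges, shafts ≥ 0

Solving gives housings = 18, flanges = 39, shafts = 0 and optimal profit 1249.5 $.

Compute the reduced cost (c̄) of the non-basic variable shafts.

Both coolant and inspection are binding at x*.
Dual feasibility on the basic columns requires 3·y_coolant + 3·y_inspection = 31.5, 1·y_coolant + 2·y_inspection = 17.5.
→ y_coolant = 3.5 and y_inspection = 7.
Reduced cost of shafts: c₃ − yᵀa₃ = 9.5 − (3.5·1 + 7·1) = 9.5 − 10.5 = -1.

-1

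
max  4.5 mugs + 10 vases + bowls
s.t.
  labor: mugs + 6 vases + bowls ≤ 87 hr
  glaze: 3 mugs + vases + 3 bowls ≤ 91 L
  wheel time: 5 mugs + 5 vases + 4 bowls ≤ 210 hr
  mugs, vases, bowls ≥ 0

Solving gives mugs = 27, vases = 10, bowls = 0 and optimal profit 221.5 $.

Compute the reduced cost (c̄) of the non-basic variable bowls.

At the optimum: labor uses 87 of 87 (binding); glaze uses 91 of 91 (binding); wheel time uses 185 of 210 (slack = 25).
Slack constraints have shadow price 0 (complementary slackness).
From A_Bᵀ y = c: 1·y_labor + 3·y_glaze = 4.5; 6·y_labor + 1·y_glaze = 10.
Solving: y_labor = 1.5, y_glaze = 1.
Reduced cost of bowls: c₃ − yᵀa₃ = 1 − (1.5·1 + 1·3) = 1 − 4.5 = -3.5.

-3.5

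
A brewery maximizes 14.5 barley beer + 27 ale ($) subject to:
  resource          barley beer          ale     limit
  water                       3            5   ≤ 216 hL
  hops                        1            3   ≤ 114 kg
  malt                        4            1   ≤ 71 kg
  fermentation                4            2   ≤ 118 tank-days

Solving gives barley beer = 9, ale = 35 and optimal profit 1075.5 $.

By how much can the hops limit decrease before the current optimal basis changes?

Binding constraints: hops, malt. The basis is B = [[1,3],[4,1]] with det -11.
Per unit decrease in hops, x* moves by d = (0.0909, -0.3636).
The basis stays optimal until ale reaches 0; allowable decrease = 96.25 kg.

96.25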